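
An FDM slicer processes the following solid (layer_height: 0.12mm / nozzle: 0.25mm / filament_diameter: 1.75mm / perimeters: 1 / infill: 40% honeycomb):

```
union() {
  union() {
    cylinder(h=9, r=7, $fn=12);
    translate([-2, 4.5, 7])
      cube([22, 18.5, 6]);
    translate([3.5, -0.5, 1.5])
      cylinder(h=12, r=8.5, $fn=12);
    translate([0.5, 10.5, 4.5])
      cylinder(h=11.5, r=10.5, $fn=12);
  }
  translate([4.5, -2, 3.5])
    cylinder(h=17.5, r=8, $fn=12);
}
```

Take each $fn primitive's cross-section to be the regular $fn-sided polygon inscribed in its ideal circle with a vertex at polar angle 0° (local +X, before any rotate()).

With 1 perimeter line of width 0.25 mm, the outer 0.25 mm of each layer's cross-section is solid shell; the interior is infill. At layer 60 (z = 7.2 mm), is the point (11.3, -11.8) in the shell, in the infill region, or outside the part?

outside

At z = 7.2 mm: the cylinder: section is a regular 12-gon, circumradius r=7; the cube at (-2, 4.5) is present — its section is the full 22×18.5 rectangle; the r=8.5 cylinder at (3.5, -0.5) contributes a regular 12-gon of circumradius 8.5; the r=10.5 cylinder at (0.5, 10.5) gives a regular 12-gon of circumradius 10.5 (constant along its height); Merging all regions: the regions partially overlap (shared area 386.75 mm²), so overlapping operands fuse into one piece — 1 connected region; the r=8 cylinder at (4.5, -2) contributes a regular 12-gon of circumradius 8; Merging all regions: the regions partially overlap (shared area 174.31 mm²), so overlapping operands fuse into one piece — 1 connected region. Overall, the cross-section is a single solid region. The nearest boundary edge runs (11.43, -6.00)→(8.50, -8.93); distance from the point to it = 4.01 mm. The point is not inside any of the regions above, so it lies outside the cross-section (4.01 mm from the nearest boundary).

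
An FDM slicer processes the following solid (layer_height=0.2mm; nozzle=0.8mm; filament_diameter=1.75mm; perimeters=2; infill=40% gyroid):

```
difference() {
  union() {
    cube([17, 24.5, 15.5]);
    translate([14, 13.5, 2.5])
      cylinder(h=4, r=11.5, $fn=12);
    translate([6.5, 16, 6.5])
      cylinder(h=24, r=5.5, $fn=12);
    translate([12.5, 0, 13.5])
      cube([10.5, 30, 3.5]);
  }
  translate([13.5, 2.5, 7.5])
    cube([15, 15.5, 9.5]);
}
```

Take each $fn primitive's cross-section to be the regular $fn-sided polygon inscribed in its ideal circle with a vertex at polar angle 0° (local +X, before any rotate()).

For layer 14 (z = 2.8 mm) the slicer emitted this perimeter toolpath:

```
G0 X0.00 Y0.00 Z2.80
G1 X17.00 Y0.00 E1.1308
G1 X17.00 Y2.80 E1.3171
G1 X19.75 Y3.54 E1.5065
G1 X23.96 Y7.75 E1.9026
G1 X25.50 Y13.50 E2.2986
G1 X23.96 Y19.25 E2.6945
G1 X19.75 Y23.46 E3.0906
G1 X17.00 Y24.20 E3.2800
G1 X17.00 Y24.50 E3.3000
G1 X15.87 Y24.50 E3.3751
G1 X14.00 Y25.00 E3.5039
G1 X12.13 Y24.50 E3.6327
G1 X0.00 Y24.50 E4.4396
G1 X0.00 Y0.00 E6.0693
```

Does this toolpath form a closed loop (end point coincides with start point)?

yes

Start point (G0): (0.00, 0.00). End point (last G1): the path returns to the start — closed.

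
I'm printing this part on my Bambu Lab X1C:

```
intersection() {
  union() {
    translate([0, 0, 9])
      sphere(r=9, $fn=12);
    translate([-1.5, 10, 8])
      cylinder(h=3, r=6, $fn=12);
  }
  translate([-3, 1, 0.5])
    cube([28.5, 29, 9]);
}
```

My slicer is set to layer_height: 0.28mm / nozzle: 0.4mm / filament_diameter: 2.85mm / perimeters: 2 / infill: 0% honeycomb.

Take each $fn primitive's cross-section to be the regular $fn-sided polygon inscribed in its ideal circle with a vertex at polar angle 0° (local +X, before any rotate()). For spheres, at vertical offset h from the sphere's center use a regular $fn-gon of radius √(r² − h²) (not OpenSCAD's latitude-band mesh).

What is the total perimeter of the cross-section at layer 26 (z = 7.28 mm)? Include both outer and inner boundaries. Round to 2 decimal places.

34.39 mm

At z = 7.28 mm: the r=9 sphere slices to a regular 12-gon of circumradius 8.834 (√(r²−h²) with h=1.72 from center) (perimeter = 2·12·8.834·sin(180°/12) = 54.87 mm); the cylinder at (-1.5, 10) is absent (z outside [8, 11]); Merging all regions: only the r=9 sphere is present, so the union is just that shape — boundary = 54.87 mm; the cube at (-3, 1) (footprint 28.5×29) is included at this height (perimeter 115.00 mm); Keeping only the common overlap: the 28.5×29 cube at (-3, 1) partially overlaps that combined region; clipping to the common part keeps 72.13 mm² — boundary = 34.39 mm. Overall, the cross-section is a single solid region. Total boundary length (outer) = 34.39 mm.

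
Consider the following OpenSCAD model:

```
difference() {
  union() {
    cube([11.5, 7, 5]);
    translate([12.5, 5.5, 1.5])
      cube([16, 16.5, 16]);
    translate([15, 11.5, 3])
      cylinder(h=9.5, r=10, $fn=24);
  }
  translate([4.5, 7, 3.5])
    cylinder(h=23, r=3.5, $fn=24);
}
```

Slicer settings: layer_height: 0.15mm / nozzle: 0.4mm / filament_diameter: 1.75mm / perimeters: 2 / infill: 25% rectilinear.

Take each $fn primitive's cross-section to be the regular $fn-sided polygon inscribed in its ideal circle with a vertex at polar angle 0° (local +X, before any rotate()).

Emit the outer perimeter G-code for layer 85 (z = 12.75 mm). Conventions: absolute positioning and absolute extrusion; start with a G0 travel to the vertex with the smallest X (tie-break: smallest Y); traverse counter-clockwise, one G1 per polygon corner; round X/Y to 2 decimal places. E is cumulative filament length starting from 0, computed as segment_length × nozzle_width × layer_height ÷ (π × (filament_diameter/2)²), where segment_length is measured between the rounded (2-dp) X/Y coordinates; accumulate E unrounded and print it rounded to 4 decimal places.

G0 X12.50 Y5.50 Z12.75
G1 X28.50 Y5.50 E0.3991
G1 X28.50 Y22.00 E0.8107
G1 X12.50 Y22.00 E1.2098
G1 X12.50 Y5.50 E1.6214

At z = 12.75 mm: the cube does not reach this height (z outside [0, 5]); the 16×16.5 cube at (12.5, 5.5) contributes its full rectangle; the cylinder at (15, 11.5) is absent (z outside [3, 12.5]); Taking the union: only the 16×16.5 cube at (12.5, 5.5) is present, so the union is just that shape — 1 connected region; the r=3.5 cylinder at (4.5, 7) gives a regular 24-gon of circumradius 3.5 (constant along its height); Subtracting the remaining from the first: starting from the result so far, the r=3.5 cylinder at (4.5, 7) misses the remaining region (no effect) — 1 connected region. The outline is a single polygon with 4 vertices. Extrusion per mm of travel: 0.4 × 0.15 / (π × 0.875²) = 0.024945. Accumulating E over each segment gives final E = 1.6214.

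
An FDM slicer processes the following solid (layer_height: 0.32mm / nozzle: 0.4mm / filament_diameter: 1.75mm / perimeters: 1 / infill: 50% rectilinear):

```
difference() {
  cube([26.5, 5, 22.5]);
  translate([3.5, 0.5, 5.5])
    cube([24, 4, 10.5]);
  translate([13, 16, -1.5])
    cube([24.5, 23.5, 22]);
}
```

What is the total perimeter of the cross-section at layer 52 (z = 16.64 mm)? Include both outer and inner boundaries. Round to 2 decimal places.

63.00 mm

At z = 16.64 mm: the cube is present — its section is the full 26.5×5 rectangle (perimeter 63.00 mm); the cube at (3.5, 0.5) does not reach this height (z outside [5.5, 16]); the cube at (13, 16) is present — its section is the full 24.5×23.5 rectangle (perimeter 96.00 mm); Taking the first minus the rest: starting from the 26.5×5 cube, the 24.5×23.5 cube at (13, 16) misses the remaining region (no effect) — boundary = 63.00 mm. Overall, the cross-section is a single solid region. Total boundary length (outer) = 63.00 mm.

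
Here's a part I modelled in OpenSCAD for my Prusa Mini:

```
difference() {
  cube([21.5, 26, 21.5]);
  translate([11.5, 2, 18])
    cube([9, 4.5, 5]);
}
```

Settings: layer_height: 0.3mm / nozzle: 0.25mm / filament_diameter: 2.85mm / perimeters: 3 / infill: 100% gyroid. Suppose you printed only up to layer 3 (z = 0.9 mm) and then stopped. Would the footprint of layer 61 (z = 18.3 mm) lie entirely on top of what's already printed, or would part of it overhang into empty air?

Compare the two slices. At z = 0.9: the 21.5×26 cube contributes its full rectangle (area 559.00 mm²); the cube at (11.5, 2) is absent (z outside [18, 23]); Taking the first minus the rest: none of the subtracted shapes is present at this height, so the 21.5×26 cube is unchanged — area = 559.00 mm². At z = 18.3: the 21.5×26 cube contributes its full rectangle (area 559.00 mm²); the cube at (11.5, 2) (footprint 9×4.5) is included at this height (area 40.50 mm²); Taking the first minus the rest: starting from the 21.5×26 cube (559.00 mm²), the 9×4.5 cube at (11.5, 2) lies wholly inside it (removes its full 40.50 mm² and its 27.00 mm outline becomes a hole wall) — area = 518.50 mm². Checking containment: the cross-section at z = 18.3 is a subset of the cross-section at z = 0.9.

entirely on top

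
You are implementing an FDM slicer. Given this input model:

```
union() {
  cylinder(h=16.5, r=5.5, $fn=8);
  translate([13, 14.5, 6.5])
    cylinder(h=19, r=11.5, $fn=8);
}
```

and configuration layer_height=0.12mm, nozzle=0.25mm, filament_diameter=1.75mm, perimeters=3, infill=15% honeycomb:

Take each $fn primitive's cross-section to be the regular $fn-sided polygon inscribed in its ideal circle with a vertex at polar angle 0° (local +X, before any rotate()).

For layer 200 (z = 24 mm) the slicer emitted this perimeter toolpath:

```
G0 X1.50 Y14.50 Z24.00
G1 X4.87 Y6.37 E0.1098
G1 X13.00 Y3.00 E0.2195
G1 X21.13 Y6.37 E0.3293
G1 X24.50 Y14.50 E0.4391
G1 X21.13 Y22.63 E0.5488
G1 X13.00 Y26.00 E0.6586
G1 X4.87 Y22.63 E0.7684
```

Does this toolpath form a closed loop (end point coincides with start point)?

Start point (G0): (1.50, 14.50). End point (last G1): the path does not return to the start — open.

no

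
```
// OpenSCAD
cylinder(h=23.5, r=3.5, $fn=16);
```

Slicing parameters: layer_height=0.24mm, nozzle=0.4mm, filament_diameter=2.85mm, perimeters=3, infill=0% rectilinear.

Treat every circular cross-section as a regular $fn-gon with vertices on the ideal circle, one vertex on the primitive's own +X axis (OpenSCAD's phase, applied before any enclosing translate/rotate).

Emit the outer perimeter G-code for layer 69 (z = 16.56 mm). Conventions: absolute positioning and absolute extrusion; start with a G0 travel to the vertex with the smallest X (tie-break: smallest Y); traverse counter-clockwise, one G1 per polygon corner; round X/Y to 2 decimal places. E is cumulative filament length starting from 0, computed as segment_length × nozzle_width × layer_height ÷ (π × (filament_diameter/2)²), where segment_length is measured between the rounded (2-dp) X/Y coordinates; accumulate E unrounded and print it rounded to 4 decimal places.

G0 X-3.50 Y0.00 Z16.56
G1 X-3.23 Y-1.34 E0.0206
G1 X-2.47 Y-2.47 E0.0411
G1 X-1.34 Y-3.23 E0.0616
G1 X0.00 Y-3.50 E0.0821
G1 X1.34 Y-3.23 E0.1027
G1 X2.47 Y-2.47 E0.1232
G1 X3.23 Y-1.34 E0.1437
G1 X3.50 Y0.00 E0.1643
G1 X3.23 Y1.34 E0.1848
G1 X2.47 Y2.47 E0.2053
G1 X1.34 Y3.23 E0.2258
G1 X0.00 Y3.50 E0.2464
G1 X-1.34 Y3.23 E0.2669
G1 X-2.47 Y2.47 E0.2874
G1 X-3.23 Y1.34 E0.3079
G1 X-3.50 Y0.00 E0.3285

At z = 16.56 mm: the r=3.5 cylinder gives a regular 16-gon of circumradius 3.5 (constant along its height). The outline is a single polygon with 16 vertices. Extrusion per mm of travel: 0.4 × 0.24 / (π × 1.425²) = 0.015048. Accumulating E over each segment gives final E = 0.3285.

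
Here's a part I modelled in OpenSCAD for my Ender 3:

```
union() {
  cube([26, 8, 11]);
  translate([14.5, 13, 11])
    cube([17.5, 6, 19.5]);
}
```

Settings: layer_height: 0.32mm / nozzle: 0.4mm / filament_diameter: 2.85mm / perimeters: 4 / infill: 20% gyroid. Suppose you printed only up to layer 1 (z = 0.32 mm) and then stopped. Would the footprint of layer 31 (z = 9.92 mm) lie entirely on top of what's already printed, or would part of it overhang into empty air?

Compare the two slices. At z = 0.32: the cube is present — its section is the full 26×8 rectangle (area 208.00 mm²); the cube at (14.5, 13) does not reach this height (z outside [11, 30.5]); Combining (union): only the 26×8 cube is present, so the union is just that shape — area = 208.00 mm². At z = 9.92: the 26×8 cube contributes its full rectangle (area 208.00 mm²); the cube at (14.5, 13) is not intersected at this z (z outside [11, 30.5]); Taking the union: only the 26×8 cube is present, so the union is just that shape — area = 208.00 mm². Checking containment: the cross-section at z = 9.92 is a subset of the cross-section at z = 0.32.

entirely on top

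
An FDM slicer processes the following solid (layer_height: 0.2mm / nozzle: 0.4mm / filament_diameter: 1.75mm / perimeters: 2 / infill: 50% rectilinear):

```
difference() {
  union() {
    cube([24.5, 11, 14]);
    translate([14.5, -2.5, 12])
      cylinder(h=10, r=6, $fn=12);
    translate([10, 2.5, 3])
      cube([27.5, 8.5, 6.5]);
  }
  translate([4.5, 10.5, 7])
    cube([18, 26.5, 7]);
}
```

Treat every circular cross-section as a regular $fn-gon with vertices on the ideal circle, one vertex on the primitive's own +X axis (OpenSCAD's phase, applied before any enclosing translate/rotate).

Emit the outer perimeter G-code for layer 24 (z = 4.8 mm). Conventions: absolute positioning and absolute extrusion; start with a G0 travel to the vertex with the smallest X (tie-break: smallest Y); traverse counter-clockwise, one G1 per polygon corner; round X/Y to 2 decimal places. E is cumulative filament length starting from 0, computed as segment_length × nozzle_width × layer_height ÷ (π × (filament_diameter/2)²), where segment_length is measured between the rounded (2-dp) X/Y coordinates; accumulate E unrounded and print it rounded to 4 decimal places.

At z = 4.8 mm: the cube is present — its section is the full 24.5×11 rectangle; the cylinder at (14.5, -2.5) is not intersected at this z (z outside [12, 22]); the 27.5×8.5 cube at (10, 2.5) contributes its full rectangle; Merging all regions: the regions partially overlap (shared area 123.25 mm²), so overlapping operands fuse into one piece — 1 connected region; the cube at (4.5, 10.5) is not intersected at this z (z outside [7, 14]); Taking the first minus the rest: none of the subtracted shapes is present at this height, so the result so far is unchanged — 1 connected region. The outline is a single polygon with 6 vertices. Extrusion per mm of travel: 0.4 × 0.2 / (π × 0.875²) = 0.033260. Accumulating E over each segment gives final E = 3.2262.

G0 X0.00 Y0.00 Z4.80
G1 X24.50 Y0.00 E0.8149
G1 X24.50 Y2.50 E0.8980
G1 X37.50 Y2.50 E1.3304
G1 X37.50 Y11.00 E1.6131
G1 X0.00 Y11.00 E2.8604
G1 X0.00 Y0.00 E3.2262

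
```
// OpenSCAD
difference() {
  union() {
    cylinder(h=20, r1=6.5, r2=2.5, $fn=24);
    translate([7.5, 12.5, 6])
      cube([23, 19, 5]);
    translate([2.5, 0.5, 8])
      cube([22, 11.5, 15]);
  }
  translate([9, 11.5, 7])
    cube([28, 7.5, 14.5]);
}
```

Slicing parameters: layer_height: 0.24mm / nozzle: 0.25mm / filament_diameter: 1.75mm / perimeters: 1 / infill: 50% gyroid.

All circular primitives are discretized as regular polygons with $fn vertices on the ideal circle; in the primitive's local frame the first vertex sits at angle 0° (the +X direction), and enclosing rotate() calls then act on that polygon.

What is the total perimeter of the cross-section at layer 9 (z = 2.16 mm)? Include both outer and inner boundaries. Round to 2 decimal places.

38.02 mm

At z = 2.16 mm: the cone contributes a regular 24-gon of circumradius 6.068 (interpolated between r1=6.5 and r2=2.5 at t=0.108) (perimeter = 2·24·6.068·sin(180°/24) = 38.02 mm); the cube at (7.5, 12.5) is absent (z outside [6, 11]); the cube at (2.5, 0.5) is not intersected at this z (z outside [8, 23]); Merging all regions: only the cone is present, so the union is just that shape — boundary = 38.02 mm; the cube at (9, 11.5) is absent (z outside [7, 21.5]); Subtracting the remaining from the first: none of the subtracted shapes is present at this height, so the result so far is unchanged — boundary = 38.02 mm. Overall, the cross-section is a single solid region. Total boundary length (outer) = 38.02 mm.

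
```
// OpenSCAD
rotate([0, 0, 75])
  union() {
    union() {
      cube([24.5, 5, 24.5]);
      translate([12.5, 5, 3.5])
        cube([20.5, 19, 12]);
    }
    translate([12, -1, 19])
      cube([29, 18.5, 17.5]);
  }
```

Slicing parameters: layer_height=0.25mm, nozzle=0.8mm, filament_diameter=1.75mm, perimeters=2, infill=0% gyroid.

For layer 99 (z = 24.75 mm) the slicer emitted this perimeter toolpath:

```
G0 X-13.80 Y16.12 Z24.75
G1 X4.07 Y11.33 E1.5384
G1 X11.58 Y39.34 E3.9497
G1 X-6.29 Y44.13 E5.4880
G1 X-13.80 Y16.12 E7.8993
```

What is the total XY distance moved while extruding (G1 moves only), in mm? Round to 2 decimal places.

Sum the Euclidean lengths of each G1 segment: total = 95.00 mm.

95.00 mm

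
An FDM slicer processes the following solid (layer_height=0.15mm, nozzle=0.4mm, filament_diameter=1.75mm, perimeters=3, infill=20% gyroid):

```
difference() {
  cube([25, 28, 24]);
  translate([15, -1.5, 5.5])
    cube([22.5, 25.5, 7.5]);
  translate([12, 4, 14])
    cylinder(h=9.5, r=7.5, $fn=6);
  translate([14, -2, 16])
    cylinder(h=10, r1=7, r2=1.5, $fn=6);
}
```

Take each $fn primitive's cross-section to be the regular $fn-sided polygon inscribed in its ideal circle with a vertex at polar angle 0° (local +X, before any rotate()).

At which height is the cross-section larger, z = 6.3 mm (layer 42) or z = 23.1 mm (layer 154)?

layer 154 (z = 23.1 mm)

Layer 42 (z = 6.3): the 25×28 cube contributes its full rectangle (area 700.00 mm²); the cube at (15, -1.5) (footprint 22.5×25.5) is included at this height (area 573.75 mm²); the cylinder at (12, 4) is not intersected at this z (z outside [14, 23.5]); the cone at (14, -2) is absent (z outside [16, 26]); Subtracting the remaining from the first: starting from the 25×28 cube (700.00 mm²), the 22.5×25.5 cube at (15, -1.5) partially overlaps it — only the 240.00 mm² overlap (of its 573.75 mm²) is removed, clipping the outline — area = 460.00 mm². So its area = 460.00 mm². Layer 154 (z = 23.1): the cube is present — its section is the full 25×28 rectangle (area 700.00 mm²); the cube at (15, -1.5) is not intersected at this z (z outside [5.5, 13]); the r=7.5 cylinder at (12, 4) contributes a regular 6-gon of circumradius 7.5 (area = (6/2)·7.500²·sin(360°/6) = 146.14 mm²); the cone at (14, -2) (r1=7→r2=1.5) has section circumradius 3.095 here — a regular 6-gon (area = (6/2)·3.095²·sin(360°/6) = 24.89 mm²); After the difference (first − rest): starting from the 25×28 cube (700.00 mm²), the r=7.5 cylinder at (12, 4) partially overlaps it — only the 123.83 mm² overlap (of its 146.14 mm²) is removed, clipping the outline; the cone at (14, -2) misses the remaining region (no effect) — area = 576.17 mm². So its area = 576.17 mm². Layer 154 is larger (576.17 vs 460.00 mm²).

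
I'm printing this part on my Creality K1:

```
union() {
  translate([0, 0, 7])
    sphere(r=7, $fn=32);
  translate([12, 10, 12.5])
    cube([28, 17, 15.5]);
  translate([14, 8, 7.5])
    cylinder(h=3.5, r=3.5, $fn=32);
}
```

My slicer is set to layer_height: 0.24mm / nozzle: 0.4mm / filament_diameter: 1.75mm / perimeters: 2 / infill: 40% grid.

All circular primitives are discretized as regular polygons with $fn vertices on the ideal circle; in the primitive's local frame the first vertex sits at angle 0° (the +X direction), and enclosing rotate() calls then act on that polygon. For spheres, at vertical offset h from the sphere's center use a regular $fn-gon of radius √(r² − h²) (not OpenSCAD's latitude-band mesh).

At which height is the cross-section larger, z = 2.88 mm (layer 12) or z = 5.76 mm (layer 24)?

Layer 12 (z = 2.88): the r=7 sphere contributes a regular 32-gon of circumradius √(7²−4.12²) = 5.659 (area = (32/2)·5.659²·sin(360°/32) = 99.97 mm²); the cube at (12, 10) is absent (z outside [12.5, 28]); the cylinder at (14, 8) is absent (z outside [7.5, 11]); Combining (union): only the r=7 sphere is present, so the union is just that shape — area = 99.97 mm². So its area = 99.97 mm². Layer 24 (z = 5.76): the r=7 sphere contributes a regular 32-gon of circumradius √(7²−1.24²) = 6.889 (area = (32/2)·6.889²·sin(360°/32) = 148.15 mm²); the cube at (12, 10) is not intersected at this z (z outside [12.5, 28]); the cylinder at (14, 8) is absent (z outside [7.5, 11]); Taking the union: only the r=7 sphere is present, so the union is just that shape — area = 148.15 mm². So its area = 148.15 mm². Layer 24 is larger (148.15 vs 99.97 mm²).

layer 24 (z = 5.76 mm)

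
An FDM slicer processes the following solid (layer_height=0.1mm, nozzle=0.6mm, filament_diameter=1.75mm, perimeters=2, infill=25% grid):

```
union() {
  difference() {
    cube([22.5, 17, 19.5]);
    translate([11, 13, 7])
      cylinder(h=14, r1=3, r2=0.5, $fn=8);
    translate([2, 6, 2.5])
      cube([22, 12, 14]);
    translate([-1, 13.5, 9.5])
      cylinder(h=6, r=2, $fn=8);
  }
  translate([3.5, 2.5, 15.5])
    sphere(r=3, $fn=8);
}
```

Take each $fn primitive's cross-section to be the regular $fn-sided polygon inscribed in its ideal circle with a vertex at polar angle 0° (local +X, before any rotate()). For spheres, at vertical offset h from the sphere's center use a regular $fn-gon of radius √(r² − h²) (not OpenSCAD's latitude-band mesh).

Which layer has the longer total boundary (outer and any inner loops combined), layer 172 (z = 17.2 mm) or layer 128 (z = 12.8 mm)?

layer 172 (z = 17.2 mm)

Layer 172 (z = 17.2): the cube (footprint 22.5×17) is included at this height (perimeter 79.00 mm); the cone at (11, 13) (r1=3→r2=0.5) has section circumradius 1.179 here — a regular 8-gon (perimeter = 2·8·1.179·sin(180°/8) = 7.22 mm); the cube at (2, 6) does not reach this height (z outside [2.5, 16.5]); the cylinder at (-1, 13.5) does not reach this height (z outside [9.5, 15.5]); Subtracting the remaining from the first: starting from the 22.5×17 cube, the cone at (11, 13) lies wholly inside it (removes its full 3.93 mm² and its 7.22 mm outline becomes a hole wall) — boundary (outer + 1 inner loop) = 86.22 mm; the r=3 sphere at (3.5, 2.5) slices to a regular 8-gon of circumradius 2.472 (√(r²−h²) with h=1.7 from center) (perimeter = 2·8·2.472·sin(180°/8) = 15.13 mm); Taking the union: the r=3 sphere at (3.5, 2.5) lies entirely inside the result so far, so the union is just the result so far — boundary (outer + 1 inner loop) = 86.22 mm. So its perimeter = 86.22 mm. Layer 128 (z = 12.8): the 22.5×17 cube contributes its full rectangle (perimeter 79.00 mm); the cone at (11, 13) contributes a regular 8-gon of circumradius 1.964 (interpolated between r1=3 and r2=0.5 at t=0.414) (perimeter = 2·8·1.964·sin(180°/8) = 12.03 mm); the 22×12 cube at (2, 6) contributes its full rectangle (perimeter 68.00 mm); the r=2 cylinder at (-1, 13.5) gives a regular 8-gon of circumradius 2 (constant along its height) (perimeter = 2·8·2.000·sin(180°/8) = 12.25 mm); Subtracting the remaining from the first: starting from the 22.5×17 cube, the cone at (11, 13) lies wholly inside it (removes its full 10.91 mm² and its 12.03 mm outline becomes a hole wall); the 22×12 cube at (2, 6) partially overlaps it — only the 214.59 mm² overlap (of its 264.00 mm²) is removed, clipping the outline; the r=2 cylinder at (-1, 13.5) partially overlaps it — only the 2.07 mm² overlap (of its 11.31 mm²) is removed, clipping the outline — boundary = 79.79 mm; the r=3 sphere at (3.5, 2.5) slices to a regular 8-gon of circumradius 1.308 (√(r²−h²) with h=2.7 from center) (perimeter = 2·8·1.308·sin(180°/8) = 8.01 mm); Merging all regions: the r=3 sphere at (3.5, 2.5) lies entirely inside that combined region, so the union is just that combined region — boundary = 79.79 mm. So its perimeter = 79.79 mm. Layer 172 is larger (86.22 vs 79.79 mm).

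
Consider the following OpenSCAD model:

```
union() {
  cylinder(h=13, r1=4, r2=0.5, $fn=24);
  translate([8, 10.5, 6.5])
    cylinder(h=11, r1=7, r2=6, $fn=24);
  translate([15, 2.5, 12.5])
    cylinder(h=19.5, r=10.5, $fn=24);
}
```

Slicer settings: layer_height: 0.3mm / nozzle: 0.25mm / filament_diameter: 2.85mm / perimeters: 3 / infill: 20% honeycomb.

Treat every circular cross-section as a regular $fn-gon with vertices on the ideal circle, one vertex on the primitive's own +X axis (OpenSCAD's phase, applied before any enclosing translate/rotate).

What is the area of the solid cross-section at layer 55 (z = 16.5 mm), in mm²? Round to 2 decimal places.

409.38 mm²

At z = 16.5 mm: the cone is not intersected at this z (z outside [0, 13]); the cone at (8, 10.5) (r1=7→r2=6) has section circumradius 6.091 here — a regular 24-gon (area = (24/2)·6.091²·sin(360°/24) = 115.22 mm²); the r=10.5 cylinder at (15, 2.5) contributes a regular 24-gon of circumradius 10.5 (area = (24/2)·10.500²·sin(360°/24) = 342.42 mm²); Taking the union: the regions partially overlap — summed areas 457.64 mm² minus the doubly-counted overlap 48.26 mm² gives 409.38 mm² — area = 409.38 mm². Overall, the cross-section is a single solid region. Net area = 409.38 mm².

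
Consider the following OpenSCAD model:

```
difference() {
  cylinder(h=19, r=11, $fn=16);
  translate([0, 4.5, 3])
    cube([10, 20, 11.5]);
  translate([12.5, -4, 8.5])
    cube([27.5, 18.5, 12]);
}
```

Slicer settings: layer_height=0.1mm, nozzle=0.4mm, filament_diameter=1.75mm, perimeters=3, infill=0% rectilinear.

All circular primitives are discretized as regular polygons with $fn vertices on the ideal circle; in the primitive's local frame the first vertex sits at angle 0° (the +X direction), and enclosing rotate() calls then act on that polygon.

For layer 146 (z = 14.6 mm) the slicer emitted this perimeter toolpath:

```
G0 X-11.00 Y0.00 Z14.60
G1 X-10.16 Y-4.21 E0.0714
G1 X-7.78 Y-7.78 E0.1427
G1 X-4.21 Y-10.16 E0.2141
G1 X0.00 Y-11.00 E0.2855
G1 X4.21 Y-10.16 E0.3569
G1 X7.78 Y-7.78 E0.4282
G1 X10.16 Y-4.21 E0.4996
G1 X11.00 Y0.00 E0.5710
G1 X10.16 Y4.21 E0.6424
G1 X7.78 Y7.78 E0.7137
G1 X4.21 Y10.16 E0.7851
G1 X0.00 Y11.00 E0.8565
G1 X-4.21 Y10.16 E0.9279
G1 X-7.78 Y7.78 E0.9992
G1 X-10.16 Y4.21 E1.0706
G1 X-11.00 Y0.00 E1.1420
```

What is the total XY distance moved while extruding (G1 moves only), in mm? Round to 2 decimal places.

68.67 mm

Sum the Euclidean lengths of each G1 segment: total = 68.67 mm.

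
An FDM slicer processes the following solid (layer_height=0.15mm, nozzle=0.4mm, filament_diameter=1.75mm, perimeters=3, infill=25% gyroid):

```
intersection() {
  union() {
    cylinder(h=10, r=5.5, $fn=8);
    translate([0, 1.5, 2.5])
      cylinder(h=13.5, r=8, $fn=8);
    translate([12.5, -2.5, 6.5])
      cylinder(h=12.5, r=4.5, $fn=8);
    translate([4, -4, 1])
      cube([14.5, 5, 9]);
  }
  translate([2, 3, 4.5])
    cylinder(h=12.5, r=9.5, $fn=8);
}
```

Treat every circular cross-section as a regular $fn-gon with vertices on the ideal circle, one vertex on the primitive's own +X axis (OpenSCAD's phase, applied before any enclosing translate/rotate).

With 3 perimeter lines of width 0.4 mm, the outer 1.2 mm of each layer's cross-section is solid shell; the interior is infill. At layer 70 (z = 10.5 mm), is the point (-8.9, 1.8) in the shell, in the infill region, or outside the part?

outside

At z = 10.5 mm: the cylinder does not reach this height (z outside [0, 10]); the r=8 cylinder at (0, 1.5) contributes a regular 8-gon of circumradius 8; the r=4.5 cylinder at (12.5, -2.5) contributes a regular 8-gon of circumradius 4.5; the cube at (4, -4) does not reach this height (z outside [1, 10]); Combining (union): the 2 present regions are separate (no shared area or edge), so areas and boundary lengths simply add and each stays a separate island — 2 connected regions; the r=9.5 cylinder at (2, 3) gives a regular 8-gon of circumradius 9.5 (constant along its height); After intersecting: the r=9.5 cylinder at (2, 3) partially overlaps the result so far; clipping to the common part keeps 174.59 mm² — 2 connected regions. Overall, the cross-section has 2 separate islands. The nearest boundary edge runs (-4.72, -3.72)→(-7.44, 2.85); distance from the point to it = 1.75 mm. The point is not inside any of the regions above, so it lies outside the cross-section (1.75 mm from the nearest boundary).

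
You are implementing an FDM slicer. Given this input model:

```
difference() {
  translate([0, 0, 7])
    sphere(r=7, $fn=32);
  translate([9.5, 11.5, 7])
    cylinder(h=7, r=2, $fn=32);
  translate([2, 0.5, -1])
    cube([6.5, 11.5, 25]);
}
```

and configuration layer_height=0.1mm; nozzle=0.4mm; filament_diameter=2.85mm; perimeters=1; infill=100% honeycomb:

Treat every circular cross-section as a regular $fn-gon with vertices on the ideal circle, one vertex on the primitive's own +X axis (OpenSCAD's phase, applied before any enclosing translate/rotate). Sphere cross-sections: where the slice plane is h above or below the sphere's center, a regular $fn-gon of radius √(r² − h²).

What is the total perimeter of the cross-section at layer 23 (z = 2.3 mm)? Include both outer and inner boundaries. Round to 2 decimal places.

34.38 mm

At z = 2.3 mm: the r=7 sphere contributes a regular 32-gon of circumradius √(7²−4.7²) = 5.187 (perimeter = 2·32·5.187·sin(180°/32) = 32.54 mm); the cylinder at (9.5, 11.5) is not intersected at this z (z outside [7, 14]); the cube at (2, 0.5) is present — its section is the full 6.5×11.5 rectangle (perimeter 36.00 mm); Taking the first minus the rest: starting from the r=7 sphere, the 6.5×11.5 cube at (2, 0.5) partially overlaps it — only the 9.34 mm² overlap (of its 74.75 mm²) is removed, clipping the outline — boundary = 34.38 mm. Overall, the cross-section is a single solid region. Total boundary length (outer) = 34.38 mm.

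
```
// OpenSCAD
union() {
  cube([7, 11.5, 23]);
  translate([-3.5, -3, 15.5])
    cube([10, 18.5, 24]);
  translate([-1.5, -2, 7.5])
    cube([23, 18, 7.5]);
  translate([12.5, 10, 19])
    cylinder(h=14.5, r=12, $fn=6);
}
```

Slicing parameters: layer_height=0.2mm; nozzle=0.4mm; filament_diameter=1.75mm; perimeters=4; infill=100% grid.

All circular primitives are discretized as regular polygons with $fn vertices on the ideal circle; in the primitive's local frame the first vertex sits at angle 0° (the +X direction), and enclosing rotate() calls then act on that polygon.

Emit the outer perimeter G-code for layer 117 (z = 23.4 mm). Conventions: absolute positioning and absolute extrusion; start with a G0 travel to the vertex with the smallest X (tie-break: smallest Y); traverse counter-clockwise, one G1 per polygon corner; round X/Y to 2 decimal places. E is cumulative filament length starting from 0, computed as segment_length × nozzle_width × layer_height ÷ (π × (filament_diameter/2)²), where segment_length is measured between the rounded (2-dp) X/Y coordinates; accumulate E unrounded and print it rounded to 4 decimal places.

At z = 23.4 mm: the cube is not intersected at this z (z outside [0, 23]); the cube at (-3.5, -3) (footprint 10×18.5) is included at this height; the cube at (-1.5, -2) is absent (z outside [7.5, 15]); the cylinder at (12.5, 10): section is a regular 6-gon, circumradius r=12; Merging all regions: the regions partially overlap (shared area 55.44 mm²), so overlapping operands fuse into one piece — 1 connected region. The outline is a single polygon with 9 vertices. Extrusion per mm of travel: 0.4 × 0.2 / (π × 0.875²) = 0.033260. Accumulating E over each segment gives final E = 3.0576.

G0 X-3.50 Y-3.00 Z23.40
G1 X6.50 Y-3.00 E0.3326
G1 X6.50 Y-0.39 E0.4194
G1 X18.50 Y-0.39 E0.8185
G1 X24.50 Y10.00 E1.2176
G1 X18.50 Y20.39 E1.6166
G1 X6.50 Y20.39 E2.0158
G1 X3.68 Y15.50 E2.2035
G1 X-3.50 Y15.50 E2.4423
G1 X-3.50 Y-3.00 E3.0576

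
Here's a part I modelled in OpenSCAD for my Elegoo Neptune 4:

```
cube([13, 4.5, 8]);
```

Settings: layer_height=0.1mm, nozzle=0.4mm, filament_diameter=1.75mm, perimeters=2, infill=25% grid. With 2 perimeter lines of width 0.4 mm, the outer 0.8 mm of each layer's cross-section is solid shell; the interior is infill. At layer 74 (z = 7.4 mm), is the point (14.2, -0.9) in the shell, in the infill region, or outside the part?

outside

At z = 7.4 mm: the cube (footprint 13×4.5) is included at this height. Overall, the cross-section is a single solid region. The nearest boundary edge runs (0.00, 0.00)→(13.00, 0.00); distance from the point to it = 1.50 mm. The point is not inside any of the regions above, so it lies outside the cross-section (1.50 mm from the nearest boundary).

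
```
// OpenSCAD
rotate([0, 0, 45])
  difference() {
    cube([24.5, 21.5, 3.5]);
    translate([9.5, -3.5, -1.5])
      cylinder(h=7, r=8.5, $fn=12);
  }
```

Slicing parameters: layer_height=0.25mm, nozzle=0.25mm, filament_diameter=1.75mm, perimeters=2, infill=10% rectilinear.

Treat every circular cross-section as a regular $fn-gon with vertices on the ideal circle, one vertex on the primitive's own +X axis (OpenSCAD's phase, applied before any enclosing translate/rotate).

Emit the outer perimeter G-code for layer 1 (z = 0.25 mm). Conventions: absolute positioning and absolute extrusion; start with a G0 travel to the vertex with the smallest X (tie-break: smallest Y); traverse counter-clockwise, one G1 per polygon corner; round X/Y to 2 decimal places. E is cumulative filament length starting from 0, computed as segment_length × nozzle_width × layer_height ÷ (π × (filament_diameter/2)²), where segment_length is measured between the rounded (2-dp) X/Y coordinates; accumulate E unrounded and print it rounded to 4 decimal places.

G0 X-15.20 Y15.20 Z0.25
G1 X0.00 Y0.00 E0.5586
G1 X1.37 Y1.37 E0.6089
G1 X0.98 Y2.04 E0.6291
G1 X0.98 Y6.44 E0.7434
G1 X3.18 Y10.25 E0.8577
G1 X6.99 Y12.45 E0.9720
G1 X11.39 Y12.45 E1.0864
G1 X12.06 Y12.06 E1.1065
G1 X17.32 Y17.32 E1.2998
G1 X2.12 Y32.53 E1.8585
G1 X-15.20 Y15.20 E2.4952

At z = 0.25 mm: the cube (footprint 24.5×21.5) is included at this height; the cylinder at (9.5, -3.5): section is a regular 12-gon, circumradius r=8.5; Taking the first minus the rest: starting from the 24.5×21.5 cube, the r=8.5 cylinder at (9.5, -3.5) partially overlaps it — only the 52.16 mm² overlap (of its 216.75 mm²) is removed, clipping the outline — 1 connected region; (whole slice rotated 45° about Z — lengths, areas and connectivity unchanged). The outline is a single polygon with 11 vertices. Extrusion per mm of travel: 0.25 × 0.25 / (π × 0.875²) = 0.025984. Accumulating E over each segment gives final E = 2.4952.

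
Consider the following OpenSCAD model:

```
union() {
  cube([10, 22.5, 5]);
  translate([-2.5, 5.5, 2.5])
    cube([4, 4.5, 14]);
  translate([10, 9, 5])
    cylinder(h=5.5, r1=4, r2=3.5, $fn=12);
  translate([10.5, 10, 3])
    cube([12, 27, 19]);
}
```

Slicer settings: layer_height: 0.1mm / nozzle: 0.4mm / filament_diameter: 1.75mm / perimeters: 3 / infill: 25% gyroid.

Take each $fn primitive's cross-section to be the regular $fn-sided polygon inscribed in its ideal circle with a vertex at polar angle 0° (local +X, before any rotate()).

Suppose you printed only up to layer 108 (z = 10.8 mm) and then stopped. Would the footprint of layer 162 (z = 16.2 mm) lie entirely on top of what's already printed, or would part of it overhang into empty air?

Compare the two slices. At z = 10.8: the cube is absent (z outside [0, 5]); the 4×4.5 cube at (-2.5, 5.5) contributes its full rectangle (area 18.00 mm²); the cone at (10, 9) is absent (z outside [5, 10.5]); the cube at (10.5, 10) is present — its section is the full 12×27 rectangle (area 324.00 mm²); Combining (union): the 2 present regions are separate (no shared area or edge), so areas and boundary lengths simply add and each stays a separate island — area = 342.00 mm². At z = 16.2: the cube is absent (z outside [0, 5]); the cube at (-2.5, 5.5) (footprint 4×4.5) is included at this height (area 18.00 mm²); the cone at (10, 9) does not reach this height (z outside [5, 10.5]); the 12×27 cube at (10.5, 10) contributes its full rectangle (area 324.00 mm²); Merging all regions: the 2 present regions are separate (no shared area or edge), so areas and boundary lengths simply add and each stays a separate island — area = 342.00 mm². Checking containment: the cross-section at z = 16.2 is a subset of the cross-section at z = 10.8.

entirely on top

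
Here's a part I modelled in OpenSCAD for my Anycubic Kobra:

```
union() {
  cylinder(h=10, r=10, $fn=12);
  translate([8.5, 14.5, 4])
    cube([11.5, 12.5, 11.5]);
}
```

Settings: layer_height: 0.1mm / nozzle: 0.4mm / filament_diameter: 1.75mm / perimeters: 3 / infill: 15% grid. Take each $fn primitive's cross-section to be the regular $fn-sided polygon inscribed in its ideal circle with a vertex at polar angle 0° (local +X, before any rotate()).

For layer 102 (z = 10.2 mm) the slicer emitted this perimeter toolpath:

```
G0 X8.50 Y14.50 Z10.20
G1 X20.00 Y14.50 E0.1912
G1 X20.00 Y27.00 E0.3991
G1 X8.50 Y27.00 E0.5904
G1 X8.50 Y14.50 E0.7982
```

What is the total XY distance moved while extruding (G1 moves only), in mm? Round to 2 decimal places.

48.00 mm

Sum the Euclidean lengths of each G1 segment: total = 48.00 mm.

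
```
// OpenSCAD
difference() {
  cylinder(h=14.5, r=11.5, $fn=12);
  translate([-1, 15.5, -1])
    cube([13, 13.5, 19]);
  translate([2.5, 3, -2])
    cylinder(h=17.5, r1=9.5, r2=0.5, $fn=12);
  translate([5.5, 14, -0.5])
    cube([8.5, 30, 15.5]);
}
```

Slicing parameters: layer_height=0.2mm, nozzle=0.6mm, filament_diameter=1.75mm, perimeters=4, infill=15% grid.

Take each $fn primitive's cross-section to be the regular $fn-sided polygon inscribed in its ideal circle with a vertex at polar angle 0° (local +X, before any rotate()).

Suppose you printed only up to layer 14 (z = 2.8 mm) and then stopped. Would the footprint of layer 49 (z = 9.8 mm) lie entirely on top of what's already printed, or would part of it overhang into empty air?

part overhangs

Compare the two slices. At z = 2.8: the r=11.5 cylinder gives a regular 12-gon of circumradius 11.5 (constant along its height) (area = (12/2)·11.500²·sin(360°/12) = 396.75 mm²); the cube at (-1, 15.5) is present — its section is the full 13×13.5 rectangle (area 175.50 mm²); the cone at (2.5, 3): at t=0.274 of its height the radius interpolates to r₁+(r₂−r₁)t = 7.031, giving a regular 12-gon of that circumradius (area = (12/2)·7.031²·sin(360°/12) = 148.32 mm²); the cube at (5.5, 14) is present — its section is the full 8.5×30 rectangle (area 255.00 mm²); Taking the first minus the rest: starting from the r=11.5 cylinder (396.75 mm²), the 13×13.5 cube at (-1, 15.5) misses the remaining region (no effect); the cone at (2.5, 3) lies wholly inside it (removes its full 148.32 mm² and its 43.68 mm outline becomes a hole wall); the 8.5×30 cube at (5.5, 14) misses the remaining region (no effect) — area = 248.43 mm². At z = 9.8: the r=11.5 cylinder gives a regular 12-gon of circumradius 11.5 (constant along its height) (area = (12/2)·11.500²·sin(360°/12) = 396.75 mm²); the 13×13.5 cube at (-1, 15.5) contributes its full rectangle (area 175.50 mm²); the cone at (2.5, 3) (r1=9.5→r2=0.5) has section circumradius 3.431 here — a regular 12-gon (area = (12/2)·3.431²·sin(360°/12) = 35.32 mm²); the cube at (5.5, 14) (footprint 8.5×30) is included at this height (area 255.00 mm²); Subtracting the remaining from the first: starting from the r=11.5 cylinder (396.75 mm²), the 13×13.5 cube at (-1, 15.5) misses the remaining region (no effect); the cone at (2.5, 3) lies wholly inside it (removes its full 35.32 mm² and its 21.31 mm outline becomes a hole wall); the 8.5×30 cube at (5.5, 14) misses the remaining region (no effect) — area = 361.43 mm². Checking containment: at z = 9.8 the cross-section extends beyond the z = 2.8 cross-section by about 113.00 mm².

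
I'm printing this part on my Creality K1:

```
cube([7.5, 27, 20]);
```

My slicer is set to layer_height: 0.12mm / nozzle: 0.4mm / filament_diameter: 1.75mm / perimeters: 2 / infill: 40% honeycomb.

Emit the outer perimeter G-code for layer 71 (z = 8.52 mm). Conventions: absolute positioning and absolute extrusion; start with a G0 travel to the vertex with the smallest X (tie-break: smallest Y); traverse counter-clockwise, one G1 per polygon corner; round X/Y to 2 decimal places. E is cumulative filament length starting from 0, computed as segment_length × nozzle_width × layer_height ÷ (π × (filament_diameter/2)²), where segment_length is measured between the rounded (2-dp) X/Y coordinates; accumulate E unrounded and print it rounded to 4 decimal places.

At z = 8.52 mm: the cube is present — its section is the full 7.5×27 rectangle. The outline is a single polygon with 4 vertices. Extrusion per mm of travel: 0.4 × 0.12 / (π × 0.875²) = 0.019956. Accumulating E over each segment gives final E = 1.3770.

G0 X0.00 Y0.00 Z8.52
G1 X7.50 Y0.00 E0.1497
G1 X7.50 Y27.00 E0.6885
G1 X0.00 Y27.00 E0.8382
G1 X0.00 Y0.00 E1.3770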